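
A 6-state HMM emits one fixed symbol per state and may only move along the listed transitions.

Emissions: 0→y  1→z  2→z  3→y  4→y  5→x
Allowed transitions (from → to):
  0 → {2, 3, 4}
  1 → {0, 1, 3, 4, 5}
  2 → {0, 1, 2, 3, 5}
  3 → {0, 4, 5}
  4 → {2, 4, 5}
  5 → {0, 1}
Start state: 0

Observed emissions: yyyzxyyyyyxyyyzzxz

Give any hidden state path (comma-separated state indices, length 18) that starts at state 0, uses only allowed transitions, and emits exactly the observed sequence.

0,3,0,2,5,0,3,0,4,4,5,0,3,4,2,2,5,1

  t0 'y' -> {0,3,4}, take 0 (start)
  t1 'y' -> {0,3,4}, take 3 (0->3 ok)
  t2 'y' -> {0,3,4}, take 0 (3->0 ok)
  t3 'z' -> {1,2}, take 2 (0->2 ok)
  t4 'x' -> {5}, take 5 (2->5 ok)
  t5 'y' -> {0,3,4}, take 0 (5->0 ok)
  t6 'y' -> {0,3,4}, take 3 (0->3 ok)
  t7 'y' -> {0,3,4}, take 0 (3->0 ok)
  t8 'y' -> {0,3,4}, take 4 (0->4 ok)
  t9 'y' -> {0,3,4}, take 4 (4->4 ok)
  t10 'x' -> {5}, take 5 (4->5 ok)
  t11 'y' -> {0,3,4}, take 0 (5->0 ok)
  t12 'y' -> {0,3,4}, take 3 (0->3 ok)
  t13 'y' -> {0,3,4}, take 4 (3->4 ok)
  t14 'z' -> {1,2}, take 2 (4->2 ok)
  t15 'z' -> {1,2}, take 2 (2->2 ok)
  t16 'x' -> {5}, take 5 (2->5 ok)
  t17 'z' -> {1,2}, take 1 (5->1 ok)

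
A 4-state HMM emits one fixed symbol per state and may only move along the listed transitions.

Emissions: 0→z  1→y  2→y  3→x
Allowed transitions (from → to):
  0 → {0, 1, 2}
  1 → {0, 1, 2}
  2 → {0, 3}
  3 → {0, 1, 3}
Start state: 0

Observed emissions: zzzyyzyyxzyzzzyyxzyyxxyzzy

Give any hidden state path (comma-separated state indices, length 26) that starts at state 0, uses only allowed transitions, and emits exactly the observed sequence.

  [0] z  {0}  => 0  start
  [1] z  {0}  => 0  0->0 ok
  [2] z  {0}  => 0  0->0 ok
  [3] y  {1,2}  => 1  0->1 ok
  [4] y  {1,2}  => 2  1->2 ok
  [5] z  {0}  => 0  2->0 ok
  [6] y  {1,2}  => 1  0->1 ok
  [7] y  {1,2}  => 2  1->2 ok
  [8] x  {3}  => 3  2->3 ok
  [9] z  {0}  => 0  3->0 ok
  [10] y  {1,2}  => 2  0->2 ok
  [11] z  {0}  => 0  2->0 ok
  [12] z  {0}  => 0  0->0 ok
  [13] z  {0}  => 0  0->0 ok
  [14] y  {1,2}  => 1  0->1 ok
  [15] y  {1,2}  => 2  1->2 ok
  [16] x  {3}  => 3  2->3 ok
  [17] z  {0}  => 0  3->0 ok
  [18] y  {1,2}  => 1  0->1 ok
  [19] y  {1,2}  => 2  1->2 ok
  [20] x  {3}  => 3  2->3 ok
  [21] x  {3}  => 3  3->3 ok
  [22] y  {1,2}  => 1  3->1 ok
  [23] z  {0}  => 0  1->0 ok
  [24] z  {0}  => 0  0->0 ok
  [25] y  {1,2}  => 2  0->2 ok

0,0,0,1,2,0,1,2,3,0,2,0,0,0,1,2,3,0,1,2,3,3,1,0,0,2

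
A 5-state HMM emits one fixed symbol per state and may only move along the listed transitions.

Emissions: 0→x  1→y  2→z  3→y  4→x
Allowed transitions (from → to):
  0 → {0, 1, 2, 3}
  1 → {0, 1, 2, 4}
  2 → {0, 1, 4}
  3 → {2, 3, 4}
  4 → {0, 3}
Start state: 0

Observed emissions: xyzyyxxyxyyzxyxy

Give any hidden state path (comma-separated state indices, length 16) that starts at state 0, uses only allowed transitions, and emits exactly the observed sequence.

  [0] x  {0,4}  => 0  start
  [1] y  {1,3}  => 3  0->3 ok
  [2] z  {2}  => 2  3->2 ok
  [3] y  {1,3}  => 1  2->1 ok
  [4] y  {1,3}  => 1  1->1 ok
  [5] x  {0,4}  => 0  1->0 ok
  [6] x  {0,4}  => 0  0->0 ok
  [7] y  {1,3}  => 1  0->1 ok
  [8] x  {0,4}  => 0  1->0 ok
  [9] y  {1,3}  => 1  0->1 ok
  [10] y  {1,3}  => 1  1->1 ok
  [11] z  {2}  => 2  1->2 ok
  [12] x  {0,4}  => 0  2->0 ok
  [13] y  {1,3}  => 3  0->3 ok
  [14] x  {0,4}  => 4  3->4 ok
  [15] y  {1,3}  => 3  4->3 ok

0,3,2,1,1,0,0,1,0,1,1,2,0,3,4,3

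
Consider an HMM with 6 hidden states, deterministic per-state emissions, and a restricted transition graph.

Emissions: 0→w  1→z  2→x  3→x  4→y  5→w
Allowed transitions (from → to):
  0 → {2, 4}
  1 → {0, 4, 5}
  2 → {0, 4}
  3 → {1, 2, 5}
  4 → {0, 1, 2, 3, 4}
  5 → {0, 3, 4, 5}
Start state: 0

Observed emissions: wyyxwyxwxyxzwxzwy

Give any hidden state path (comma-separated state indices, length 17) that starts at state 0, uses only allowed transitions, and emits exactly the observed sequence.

  pos 0: w in {0,5}, choose 0; start
  pos 1: y in {4}, choose 4; 0->4 ok
  pos 2: y in {4}, choose 4; 4->4 ok
  pos 3: x in {2,3}, choose 3; 4->3 ok
  pos 4: w in {0,5}, choose 5; 3->5 ok
  pos 5: y in {4}, choose 4; 5->4 ok
  pos 6: x in {2,3}, choose 2; 4->2 ok
  pos 7: w in {0,5}, choose 0; 2->0 ok
  pos 8: x in {2,3}, choose 2; 0->2 ok
  pos 9: y in {4}, choose 4; 2->4 ok
  pos 10: x in {2,3}, choose 3; 4->3 ok
  pos 11: z in {1}, choose 1; 3->1 ok
  pos 12: w in {0,5}, choose 5; 1->5 ok
  pos 13: x in {2,3}, choose 3; 5->3 ok
  pos 14: z in {1}, choose 1; 3->1 ok
  pos 15: w in {0,5}, choose 5; 1->5 ok
  pos 16: y in {4}, choose 4; 5->4 ok

0,4,4,3,5,4,2,0,2,4,3,1,5,3,1,5,4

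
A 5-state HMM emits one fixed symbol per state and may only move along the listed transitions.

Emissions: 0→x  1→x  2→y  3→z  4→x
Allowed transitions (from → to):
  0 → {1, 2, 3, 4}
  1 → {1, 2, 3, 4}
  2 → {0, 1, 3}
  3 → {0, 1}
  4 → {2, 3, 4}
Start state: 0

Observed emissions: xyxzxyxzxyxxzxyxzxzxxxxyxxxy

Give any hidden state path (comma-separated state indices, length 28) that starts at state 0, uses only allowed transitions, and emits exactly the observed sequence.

  [0] x  {0,1,4}  => 0  start
  [1] y  {2}  => 2  0->2 ok
  [2] x  {0,1,4}  => 0  2->0 ok
  [3] z  {3}  => 3  0->3 ok
  [4] x  {0,1,4}  => 0  3->0 ok
  [5] y  {2}  => 2  0->2 ok
  [6] x  {0,1,4}  => 1  2->1 ok
  [7] z  {3}  => 3  1->3 ok
  [8] x  {0,1,4}  => 1  3->1 ok
  [9] y  {2}  => 2  1->2 ok
  [10] x  {0,1,4}  => 0  2->0 ok
  [11] x  {0,1,4}  => 4  0->4 ok
  [12] z  {3}  => 3  4->3 ok
  [13] x  {0,1,4}  => 1  3->1 ok
  [14] y  {2}  => 2  1->2 ok
  [15] x  {0,1,4}  => 1  2->1 ok
  [16] z  {3}  => 3  1->3 ok
  [17] x  {0,1,4}  => 0  3->0 ok
  [18] z  {3}  => 3  0->3 ok
  [19] x  {0,1,4}  => 0  3->0 ok
  [20] x  {0,1,4}  => 1  0->1 ok
  [21] x  {0,1,4}  => 1  1->1 ok
  [22] x  {0,1,4}  => 4  1->4 ok
  [23] y  {2}  => 2  4->2 ok
  [24] x  {0,1,4}  => 1  2->1 ok
  [25] x  {0,1,4}  => 1  1->1 ok
  [26] x  {0,1,4}  => 4  1->4 ok
  [27] y  {2}  => 2  4->2 ok

0,2,0,3,0,2,1,3,1,2,0,4,3,1,2,1,3,0,3,0,1,1,4,2,1,1,4,2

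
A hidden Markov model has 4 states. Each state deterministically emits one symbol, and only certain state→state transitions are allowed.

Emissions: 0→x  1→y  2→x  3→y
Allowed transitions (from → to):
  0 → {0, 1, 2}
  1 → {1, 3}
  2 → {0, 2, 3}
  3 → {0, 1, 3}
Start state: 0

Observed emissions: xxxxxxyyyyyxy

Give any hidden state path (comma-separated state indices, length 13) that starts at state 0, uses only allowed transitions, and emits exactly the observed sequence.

  pos 0: x in {0,2}, choose 0; start
  pos 1: x in {0,2}, choose 0; 0->0 ok
  pos 2: x in {0,2}, choose 2; 0->2 ok
  pos 3: x in {0,2}, choose 0; 2->0 ok
  pos 4: x in {0,2}, choose 2; 0->2 ok
  pos 5: x in {0,2}, choose 2; 2->2 ok
  pos 6: y in {1,3}, choose 3; 2->3 ok
  pos 7: y in {1,3}, choose 1; 3->1 ok
  pos 8: y in {1,3}, choose 1; 1->1 ok
  pos 9: y in {1,3}, choose 1; 1->1 ok
  pos 10: y in {1,3}, choose 3; 1->3 ok
  pos 11: x in {0,2}, choose 0; 3->0 ok
  pos 12: y in {1,3}, choose 1; 0->1 ok

0,0,2,0,2,2,3,1,1,1,3,0,1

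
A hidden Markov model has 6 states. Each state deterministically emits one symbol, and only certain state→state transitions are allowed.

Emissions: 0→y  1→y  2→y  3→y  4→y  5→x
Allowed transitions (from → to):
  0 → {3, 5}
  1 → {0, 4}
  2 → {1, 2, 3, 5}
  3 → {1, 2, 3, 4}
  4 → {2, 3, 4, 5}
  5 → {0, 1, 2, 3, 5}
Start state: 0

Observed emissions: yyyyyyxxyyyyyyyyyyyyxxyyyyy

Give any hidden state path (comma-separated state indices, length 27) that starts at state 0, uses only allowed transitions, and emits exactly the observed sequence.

0,3,4,3,2,2,5,5,2,3,2,1,0,3,3,3,4,4,4,2,5,5,0,3,3,1,0

  t0 'y' -> {0,1,2,3,4}, take 0 (start)
  t1 'y' -> {0,1,2,3,4}, take 3 (0->3 ok)
  t2 'y' -> {0,1,2,3,4}, take 4 (3->4 ok)
  t3 'y' -> {0,1,2,3,4}, take 3 (4->3 ok)
  t4 'y' -> {0,1,2,3,4}, take 2 (3->2 ok)
  t5 'y' -> {0,1,2,3,4}, take 2 (2->2 ok)
  t6 'x' -> {5}, take 5 (2->5 ok)
  t7 'x' -> {5}, take 5 (5->5 ok)
  t8 'y' -> {0,1,2,3,4}, take 2 (5->2 ok)
  t9 'y' -> {0,1,2,3,4}, take 3 (2->3 ok)
  t10 'y' -> {0,1,2,3,4}, take 2 (3->2 ok)
  t11 'y' -> {0,1,2,3,4}, take 1 (2->1 ok)
  t12 'y' -> {0,1,2,3,4}, take 0 (1->0 ok)
  t13 'y' -> {0,1,2,3,4}, take 3 (0->3 ok)
  t14 'y' -> {0,1,2,3,4}, take 3 (3->3 ok)
  t15 'y' -> {0,1,2,3,4}, take 3 (3->3 ok)
  t16 'y' -> {0,1,2,3,4}, take 4 (3->4 ok)
  t17 'y' -> {0,1,2,3,4}, take 4 (4->4 ok)
  t18 'y' -> {0,1,2,3,4}, take 4 (4->4 ok)
  t19 'y' -> {0,1,2,3,4}, take 2 (4->2 ok)
  t20 'x' -> {5}, take 5 (2->5 ok)
  t21 'x' -> {5}, take 5 (5->5 ok)
  t22 'y' -> {0,1,2,3,4}, take 0 (5->0 ok)
  t23 'y' -> {0,1,2,3,4}, take 3 (0->3 ok)
  t24 'y' -> {0,1,2,3,4}, take 3 (3->3 ok)
  t25 'y' -> {0,1,2,3,4}, take 1 (3->1 ok)
  t26 'y' -> {0,1,2,3,4}, take 0 (1->0 ok)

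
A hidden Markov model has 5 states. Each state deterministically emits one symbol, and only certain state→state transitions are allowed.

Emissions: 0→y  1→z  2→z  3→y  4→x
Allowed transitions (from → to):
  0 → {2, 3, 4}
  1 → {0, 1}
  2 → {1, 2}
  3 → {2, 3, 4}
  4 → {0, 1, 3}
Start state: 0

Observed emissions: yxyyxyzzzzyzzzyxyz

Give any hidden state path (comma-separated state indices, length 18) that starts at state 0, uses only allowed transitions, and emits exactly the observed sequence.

  0: obs=y cand={0,3} pick 0 [start]
  1: obs=x cand={4} pick 4 [0->4 ok]
  2: obs=y cand={0,3} pick 0 [4->0 ok]
  3: obs=y cand={0,3} pick 3 [0->3 ok]
  4: obs=x cand={4} pick 4 [3->4 ok]
  5: obs=y cand={0,3} pick 0 [4->0 ok]
  6: obs=z cand={1,2} pick 2 [0->2 ok]
  7: obs=z cand={1,2} pick 2 [2->2 ok]
  8: obs=z cand={1,2} pick 2 [2->2 ok]
  9: obs=z cand={1,2} pick 1 [2->1 ok]
  10: obs=y cand={0,3} pick 0 [1->0 ok]
  11: obs=z cand={1,2} pick 2 [0->2 ok]
  12: obs=z cand={1,2} pick 1 [2->1 ok]
  13: obs=z cand={1,2} pick 1 [1->1 ok]
  14: obs=y cand={0,3} pick 0 [1->0 ok]
  15: obs=x cand={4} pick 4 [0->4 ok]
  16: obs=y cand={0,3} pick 0 [4->0 ok]
  17: obs=z cand={1,2} pick 2 [0->2 ok]

0,4,0,3,4,0,2,2,2,1,0,2,1,1,0,4,0,2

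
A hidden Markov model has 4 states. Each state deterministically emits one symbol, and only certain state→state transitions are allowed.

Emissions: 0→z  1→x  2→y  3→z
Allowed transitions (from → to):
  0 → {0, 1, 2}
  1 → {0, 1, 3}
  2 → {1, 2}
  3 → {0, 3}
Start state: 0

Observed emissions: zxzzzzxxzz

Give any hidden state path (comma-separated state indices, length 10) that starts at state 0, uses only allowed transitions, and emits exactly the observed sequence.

0,1,3,0,0,0,1,1,3,3

  pos 0: z in {0,3}, choose 0; start
  pos 1: x in {1}, choose 1; 0->1 ok
  pos 2: z in {0,3}, choose 3; 1->3 ok
  pos 3: z in {0,3}, choose 0; 3->0 ok
  pos 4: z in {0,3}, choose 0; 0->0 ok
  pos 5: z in {0,3}, choose 0; 0->0 ok
  pos 6: x in {1}, choose 1; 0->1 ok
  pos 7: x in {1}, choose 1; 1->1 ok
  pos 8: z in {0,3}, choose 3; 1->3 ok
  pos 9: z in {0,3}, choose 3; 3->3 ok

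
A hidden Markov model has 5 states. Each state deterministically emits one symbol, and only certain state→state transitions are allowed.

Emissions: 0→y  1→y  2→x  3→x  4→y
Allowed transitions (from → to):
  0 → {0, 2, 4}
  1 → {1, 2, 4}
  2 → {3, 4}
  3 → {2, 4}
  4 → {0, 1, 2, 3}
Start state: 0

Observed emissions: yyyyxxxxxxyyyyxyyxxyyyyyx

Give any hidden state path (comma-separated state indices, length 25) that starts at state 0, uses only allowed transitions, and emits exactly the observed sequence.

  0: obs=y cand={0,1,4} pick 0 [start]
  1: obs=y cand={0,1,4} pick 4 [0->4 ok]
  2: obs=y cand={0,1,4} pick 1 [4->1 ok]
  3: obs=y cand={0,1,4} pick 4 [1->4 ok]
  4: obs=x cand={2,3} pick 3 [4->3 ok]
  5: obs=x cand={2,3} pick 2 [3->2 ok]
  6: obs=x cand={2,3} pick 3 [2->3 ok]
  7: obs=x cand={2,3} pick 2 [3->2 ok]
  8: obs=x cand={2,3} pick 3 [2->3 ok]
  9: obs=x cand={2,3} pick 2 [3->2 ok]
  10: obs=y cand={0,1,4} pick 4 [2->4 ok]
  11: obs=y cand={0,1,4} pick 1 [4->1 ok]
  12: obs=y cand={0,1,4} pick 4 [1->4 ok]
  13: obs=y cand={0,1,4} pick 0 [4->0 ok]
  14: obs=x cand={2,3} pick 2 [0->2 ok]
  15: obs=y cand={0,1,4} pick 4 [2->4 ok]
  16: obs=y cand={0,1,4} pick 1 [4->1 ok]
  17: obs=x cand={2,3} pick 2 [1->2 ok]
  18: obs=x cand={2,3} pick 3 [2->3 ok]
  19: obs=y cand={0,1,4} pick 4 [3->4 ok]
  20: obs=y cand={0,1,4} pick 0 [4->0 ok]
  21: obs=y cand={0,1,4} pick 4 [0->4 ok]
  22: obs=y cand={0,1,4} pick 0 [4->0 ok]
  23: obs=y cand={0,1,4} pick 4 [0->4 ok]
  24: obs=x cand={2,3} pick 2 [4->2 ok]

0,4,1,4,3,2,3,2,3,2,4,1,4,0,2,4,1,2,3,4,0,4,0,4,2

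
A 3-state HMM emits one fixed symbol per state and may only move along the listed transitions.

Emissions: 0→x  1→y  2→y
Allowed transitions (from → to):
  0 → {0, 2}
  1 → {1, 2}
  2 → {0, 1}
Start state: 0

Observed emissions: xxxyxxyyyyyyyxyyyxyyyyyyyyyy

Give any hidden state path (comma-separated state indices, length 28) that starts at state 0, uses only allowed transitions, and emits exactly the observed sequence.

  pos 0: x in {0}, choose 0; start
  pos 1: x in {0}, choose 0; 0->0 ok
  pos 2: x in {0}, choose 0; 0->0 ok
  pos 3: y in {1,2}, choose 2; 0->2 ok
  pos 4: x in {0}, choose 0; 2->0 ok
  pos 5: x in {0}, choose 0; 0->0 ok
  pos 6: y in {1,2}, choose 2; 0->2 ok
  pos 7: y in {1,2}, choose 1; 2->1 ok
  pos 8: y in {1,2}, choose 1; 1->1 ok
  pos 9: y in {1,2}, choose 2; 1->2 ok
  pos 10: y in {1,2}, choose 1; 2->1 ok
  pos 11: y in {1,2}, choose 1; 1->1 ok
  pos 12: y in {1,2}, choose 2; 1->2 ok
  pos 13: x in {0}, choose 0; 2->0 ok
  pos 14: y in {1,2}, choose 2; 0->2 ok
  pos 15: y in {1,2}, choose 1; 2->1 ok
  pos 16: y in {1,2}, choose 2; 1->2 ok
  pos 17: x in {0}, choose 0; 2->0 ok
  pos 18: y in {1,2}, choose 2; 0->2 ok
  pos 19: y in {1,2}, choose 1; 2->1 ok
  pos 20: y in {1,2}, choose 2; 1->2 ok
  pos 21: y in {1,2}, choose 1; 2->1 ok
  pos 22: y in {1,2}, choose 2; 1->2 ok
  pos 23: y in {1,2}, choose 1; 2->1 ok
  pos 24: y in {1,2}, choose 2; 1->2 ok
  pos 25: y in {1,2}, choose 1; 2->1 ok
  pos 26: y in {1,2}, choose 2; 1->2 ok
  pos 27: y in {1,2}, choose 1; 2->1 ok

0,0,0,2,0,0,2,1,1,2,1,1,2,0,2,1,2,0,2,1,2,1,2,1,2,1,2,1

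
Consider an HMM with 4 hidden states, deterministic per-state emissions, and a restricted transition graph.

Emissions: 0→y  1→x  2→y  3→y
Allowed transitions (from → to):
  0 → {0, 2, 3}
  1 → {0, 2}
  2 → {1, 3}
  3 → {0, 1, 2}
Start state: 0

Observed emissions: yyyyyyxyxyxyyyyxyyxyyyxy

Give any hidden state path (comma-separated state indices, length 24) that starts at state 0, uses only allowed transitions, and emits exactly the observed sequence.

0,3,0,2,3,2,1,2,1,2,1,0,3,2,3,1,2,3,1,0,0,3,1,0

  t0 'y' -> {0,2,3}, take 0 (start)
  t1 'y' -> {0,2,3}, take 3 (0->3 ok)
  t2 'y' -> {0,2,3}, take 0 (3->0 ok)
  t3 'y' -> {0,2,3}, take 2 (0->2 ok)
  t4 'y' -> {0,2,3}, take 3 (2->3 ok)
  t5 'y' -> {0,2,3}, take 2 (3->2 ok)
  t6 'x' -> {1}, take 1 (2->1 ok)
  t7 'y' -> {0,2,3}, take 2 (1->2 ok)
  t8 'x' -> {1}, take 1 (2->1 ok)
  t9 'y' -> {0,2,3}, take 2 (1->2 ok)
  t10 'x' -> {1}, take 1 (2->1 ok)
  t11 'y' -> {0,2,3}, take 0 (1->0 ok)
  t12 'y' -> {0,2,3}, take 3 (0->3 ok)
  t13 'y' -> {0,2,3}, take 2 (3->2 ok)
  t14 'y' -> {0,2,3}, take 3 (2->3 ok)
  t15 'x' -> {1}, take 1 (3->1 ok)
  t16 'y' -> {0,2,3}, take 2 (1->2 ok)
  t17 'y' -> {0,2,3}, take 3 (2->3 ok)
  t18 'x' -> {1}, take 1 (3->1 ok)
  t19 'y' -> {0,2,3}, take 0 (1->0 ok)
  t20 'y' -> {0,2,3}, take 0 (0->0 ok)
  t21 'y' -> {0,2,3}, take 3 (0->3 ok)
  t22 'x' -> {1}, take 1 (3->1 ok)
  t23 'y' -> {0,2,3}, take 0 (1->0 ok)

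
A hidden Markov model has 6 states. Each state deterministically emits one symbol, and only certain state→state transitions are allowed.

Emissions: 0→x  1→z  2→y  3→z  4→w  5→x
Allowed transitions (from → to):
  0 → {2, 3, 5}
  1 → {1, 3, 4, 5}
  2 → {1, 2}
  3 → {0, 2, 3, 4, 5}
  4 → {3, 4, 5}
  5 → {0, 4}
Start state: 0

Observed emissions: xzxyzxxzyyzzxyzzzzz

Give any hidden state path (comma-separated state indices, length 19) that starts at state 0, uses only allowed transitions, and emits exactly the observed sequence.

  [0] x  {0,5}  => 0  start
  [1] z  {1,3}  => 3  0->3 ok
  [2] x  {0,5}  => 0  3->0 ok
  [3] y  {2}  => 2  0->2 ok
  [4] z  {1,3}  => 1  2->1 ok
  [5] x  {0,5}  => 5  1->5 ok
  [6] x  {0,5}  => 0  5->0 ok
  [7] z  {1,3}  => 3  0->3 ok
  [8] y  {2}  => 2  3->2 ok
  [9] y  {2}  => 2  2->2 ok
  [10] z  {1,3}  => 1  2->1 ok
  [11] z  {1,3}  => 3  1->3 ok
  [12] x  {0,5}  => 0  3->0 ok
  [13] y  {2}  => 2  0->2 ok
  [14] z  {1,3}  => 1  2->1 ok
  [15] z  {1,3}  => 1  1->1 ok
  [16] z  {1,3}  => 1  1->1 ok
  [17] z  {1,3}  => 1  1->1 ok
  [18] z  {1,3}  => 1  1->1 ok

0,3,0,2,1,5,0,3,2,2,1,3,0,2,1,1,1,1,1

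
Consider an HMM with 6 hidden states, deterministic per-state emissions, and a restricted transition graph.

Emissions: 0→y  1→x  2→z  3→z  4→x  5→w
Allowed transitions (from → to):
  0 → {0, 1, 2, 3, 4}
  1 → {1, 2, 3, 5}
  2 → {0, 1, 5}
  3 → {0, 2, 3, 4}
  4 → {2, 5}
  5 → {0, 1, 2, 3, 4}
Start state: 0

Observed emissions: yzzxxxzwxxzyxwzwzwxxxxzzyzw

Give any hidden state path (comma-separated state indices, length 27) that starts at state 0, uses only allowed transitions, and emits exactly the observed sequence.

0,3,2,1,1,1,2,5,1,1,2,0,4,5,2,5,2,5,1,1,1,1,3,2,0,2,5

  pos 0: y in {0}, choose 0; start
  pos 1: z in {2,3}, choose 3; 0->3 ok
  pos 2: z in {2,3}, choose 2; 3->2 ok
  pos 3: x in {1,4}, choose 1; 2->1 ok
  pos 4: x in {1,4}, choose 1; 1->1 ok
  pos 5: x in {1,4}, choose 1; 1->1 ok
  pos 6: z in {2,3}, choose 2; 1->2 ok
  pos 7: w in {5}, choose 5; 2->5 ok
  pos 8: x in {1,4}, choose 1; 5->1 ok
  pos 9: x in {1,4}, choose 1; 1->1 ok
  pos 10: z in {2,3}, choose 2; 1->2 ok
  pos 11: y in {0}, choose 0; 2->0 ok
  pos 12: x in {1,4}, choose 4; 0->4 ok
  pos 13: w in {5}, choose 5; 4->5 ok
  pos 14: z in {2,3}, choose 2; 5->2 ok
  pos 15: w in {5}, choose 5; 2->5 ok
  pos 16: z in {2,3}, choose 2; 5->2 ok
  pos 17: w in {5}, choose 5; 2->5 ok
  pos 18: x in {1,4}, choose 1; 5->1 ok
  pos 19: x in {1,4}, choose 1; 1->1 ok
  pos 20: x in {1,4}, choose 1; 1->1 ok
  pos 21: x in {1,4}, choose 1; 1->1 ok
  pos 22: z in {2,3}, choose 3; 1->3 ok
  pos 23: z in {2,3}, choose 2; 3->2 ok
  pos 24: y in {0}, choose 0; 2->0 ok
  pos 25: z in {2,3}, choose 2; 0->2 ok
  pos 26: w in {5}, choose 5; 2->5 ok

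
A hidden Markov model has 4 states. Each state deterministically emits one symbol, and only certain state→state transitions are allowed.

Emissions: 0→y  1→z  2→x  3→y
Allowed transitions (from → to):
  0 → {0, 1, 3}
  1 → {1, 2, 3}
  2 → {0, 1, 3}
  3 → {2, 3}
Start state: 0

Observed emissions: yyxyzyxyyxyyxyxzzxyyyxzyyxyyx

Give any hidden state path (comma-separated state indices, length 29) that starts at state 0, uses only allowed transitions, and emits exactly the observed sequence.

0,3,2,0,1,3,2,3,3,2,0,3,2,3,2,1,1,2,0,0,3,2,1,3,3,2,3,3,2

  pos 0: y in {0,3}, choose 0; start
  pos 1: y in {0,3}, choose 3; 0->3 ok
  pos 2: x in {2}, choose 2; 3->2 ok
  pos 3: y in {0,3}, choose 0; 2->0 ok
  pos 4: z in {1}, choose 1; 0->1 ok
  pos 5: y in {0,3}, choose 3; 1->3 ok
  pos 6: x in {2}, choose 2; 3->2 ok
  pos 7: y in {0,3}, choose 3; 2->3 ok
  pos 8: y in {0,3}, choose 3; 3->3 ok
  pos 9: x in {2}, choose 2; 3->2 ok
  pos 10: y in {0,3}, choose 0; 2->0 ok
  pos 11: y in {0,3}, choose 3; 0->3 ok
  pos 12: x in {2}, choose 2; 3->2 ok
  pos 13: y in {0,3}, choose 3; 2->3 ok
  pos 14: x in {2}, choose 2; 3->2 ok
  pos 15: z in {1}, choose 1; 2->1 ok
  pos 16: z in {1}, choose 1; 1->1 ok
  pos 17: x in {2}, choose 2; 1->2 ok
  pos 18: y in {0,3}, choose 0; 2->0 ok
  pos 19: y in {0,3}, choose 0; 0->0 ok
  pos 20: y in {0,3}, choose 3; 0->3 ok
  pos 21: x in {2}, choose 2; 3->2 ok
  pos 22: z in {1}, choose 1; 2->1 ok
  pos 23: y in {0,3}, choose 3; 1->3 ok
  pos 24: y in {0,3}, choose 3; 3->3 ok
  pos 25: x in {2}, choose 2; 3->2 ok
  pos 26: y in {0,3}, choose 3; 2->3 ok
  pos 27: y in {0,3}, choose 3; 3->3 ok
  pos 28: x in {2}, choose 2; 3->2 ok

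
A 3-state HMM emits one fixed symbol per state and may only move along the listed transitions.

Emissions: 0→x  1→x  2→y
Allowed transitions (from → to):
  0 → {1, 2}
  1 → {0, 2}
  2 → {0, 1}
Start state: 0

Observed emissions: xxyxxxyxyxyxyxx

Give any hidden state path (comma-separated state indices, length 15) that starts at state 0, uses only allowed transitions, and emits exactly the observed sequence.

  [0] x  {0,1}  => 0  start
  [1] x  {0,1}  => 1  0->1 ok
  [2] y  {2}  => 2  1->2 ok
  [3] x  {0,1}  => 0  2->0 ok
  [4] x  {0,1}  => 1  0->1 ok
  [5] x  {0,1}  => 0  1->0 ok
  [6] y  {2}  => 2  0->2 ok
  [7] x  {0,1}  => 1  2->1 ok
  [8] y  {2}  => 2  1->2 ok
  [9] x  {0,1}  => 1  2->1 ok
  [10] y  {2}  => 2  1->2 ok
  [11] x  {0,1}  => 1  2->1 ok
  [12] y  {2}  => 2  1->2 ok
  [13] x  {0,1}  => 0  2->0 ok
  [14] x  {0,1}  => 1  0->1 ok

0,1,2,0,1,0,2,1,2,1,2,1,2,0,1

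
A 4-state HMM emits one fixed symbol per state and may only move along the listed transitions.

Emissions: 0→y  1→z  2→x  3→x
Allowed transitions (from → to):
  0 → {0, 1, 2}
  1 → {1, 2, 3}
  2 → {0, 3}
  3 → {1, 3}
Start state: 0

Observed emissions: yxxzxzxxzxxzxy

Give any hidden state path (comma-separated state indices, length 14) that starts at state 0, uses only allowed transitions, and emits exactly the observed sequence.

  [0] y  {0}  => 0  start
  [1] x  {2,3}  => 2  0->2 ok
  [2] x  {2,3}  => 3  2->3 ok
  [3] z  {1}  => 1  3->1 ok
  [4] x  {2,3}  => 3  1->3 ok
  [5] z  {1}  => 1  3->1 ok
  [6] x  {2,3}  => 3  1->3 ok
  [7] x  {2,3}  => 3  3->3 ok
  [8] z  {1}  => 1  3->1 ok
  [9] x  {2,3}  => 3  1->3 ok
  [10] x  {2,3}  => 3  3->3 ok
  [11] z  {1}  => 1  3->1 ok
  [12] x  {2,3}  => 2  1->2 ok
  [13] y  {0}  => 0  2->0 ok

0,2,3,1,3,1,3,3,1,3,3,1,2,0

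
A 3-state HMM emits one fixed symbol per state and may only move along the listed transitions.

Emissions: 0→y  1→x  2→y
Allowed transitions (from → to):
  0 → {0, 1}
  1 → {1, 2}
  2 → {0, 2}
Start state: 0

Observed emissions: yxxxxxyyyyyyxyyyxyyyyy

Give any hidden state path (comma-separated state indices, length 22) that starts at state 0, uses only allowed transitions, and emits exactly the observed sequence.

  0: obs=y cand={0,2} pick 0 [start]
  1: obs=x cand={1} pick 1 [0->1 ok]
  2: obs=x cand={1} pick 1 [1->1 ok]
  3: obs=x cand={1} pick 1 [1->1 ok]
  4: obs=x cand={1} pick 1 [1->1 ok]
  5: obs=x cand={1} pick 1 [1->1 ok]
  6: obs=y cand={0,2} pick 2 [1->2 ok]
  7: obs=y cand={0,2} pick 2 [2->2 ok]
  8: obs=y cand={0,2} pick 2 [2->2 ok]
  9: obs=y cand={0,2} pick 2 [2->2 ok]
  10: obs=y cand={0,2} pick 2 [2->2 ok]
  11: obs=y cand={0,2} pick 0 [2->0 ok]
  12: obs=x cand={1} pick 1 [0->1 ok]
  13: obs=y cand={0,2} pick 2 [1->2 ok]
  14: obs=y cand={0,2} pick 0 [2->0 ok]
  15: obs=y cand={0,2} pick 0 [0->0 ok]
  16: obs=x cand={1} pick 1 [0->1 ok]
  17: obs=y cand={0,2} pick 2 [1->2 ok]
  18: obs=y cand={0,2} pick 2 [2->2 ok]
  19: obs=y cand={0,2} pick 2 [2->2 ok]
  20: obs=y cand={0,2} pick 2 [2->2 ok]
  21: obs=y cand={0,2} pick 0 [2->0 ok]

0,1,1,1,1,1,2,2,2,2,2,0,1,2,0,0,1,2,2,2,2,0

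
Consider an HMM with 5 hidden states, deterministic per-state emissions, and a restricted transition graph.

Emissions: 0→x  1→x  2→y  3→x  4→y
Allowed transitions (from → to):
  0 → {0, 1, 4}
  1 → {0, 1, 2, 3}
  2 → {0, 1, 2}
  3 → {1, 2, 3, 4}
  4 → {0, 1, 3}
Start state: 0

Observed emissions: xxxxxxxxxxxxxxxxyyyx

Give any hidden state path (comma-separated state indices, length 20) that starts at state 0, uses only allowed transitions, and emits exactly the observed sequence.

0,1,0,1,0,0,1,0,1,3,3,3,3,3,1,3,2,2,2,1

  pos 0: x in {0,1,3}, choose 0; start
  pos 1: x in {0,1,3}, choose 1; 0->1 ok
  pos 2: x in {0,1,3}, choose 0; 1->0 ok
  pos 3: x in {0,1,3}, choose 1; 0->1 ok
  pos 4: x in {0,1,3}, choose 0; 1->0 ok
  pos 5: x in {0,1,3}, choose 0; 0->0 ok
  pos 6: x in {0,1,3}, choose 1; 0->1 ok
  pos 7: x in {0,1,3}, choose 0; 1->0 ok
  pos 8: x in {0,1,3}, choose 1; 0->1 ok
  pos 9: x in {0,1,3}, choose 3; 1->3 ok
  pos 10: x in {0,1,3}, choose 3; 3->3 ok
  pos 11: x in {0,1,3}, choose 3; 3->3 ok
  pos 12: x in {0,1,3}, choose 3; 3->3 ok
  pos 13: x in {0,1,3}, choose 3; 3->3 ok
  pos 14: x in {0,1,3}, choose 1; 3->1 ok
  pos 15: x in {0,1,3}, choose 3; 1->3 ok
  pos 16: y in {2,4}, choose 2; 3->2 ok
  pos 17: y in {2,4}, choose 2; 2->2 ok
  pos 18: y in {2,4}, choose 2; 2->2 ok
  pos 19: x in {0,1,3}, choose 1; 2->1 ok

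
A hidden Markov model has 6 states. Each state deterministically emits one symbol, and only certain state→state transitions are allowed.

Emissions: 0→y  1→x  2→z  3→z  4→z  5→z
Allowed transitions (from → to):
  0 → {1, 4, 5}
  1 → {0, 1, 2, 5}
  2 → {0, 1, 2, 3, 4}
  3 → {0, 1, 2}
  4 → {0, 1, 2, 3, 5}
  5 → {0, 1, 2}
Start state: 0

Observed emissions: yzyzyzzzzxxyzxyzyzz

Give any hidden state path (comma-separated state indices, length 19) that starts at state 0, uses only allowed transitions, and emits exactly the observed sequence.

  [0] y  {0}  => 0  start
  [1] z  {2,3,4,5}  => 4  0->4 ok
  [2] y  {0}  => 0  4->0 ok
  [3] z  {2,3,4,5}  => 4  0->4 ok
  [4] y  {0}  => 0  4->0 ok
  [5] z  {2,3,4,5}  => 4  0->4 ok
  [6] z  {2,3,4,5}  => 5  4->5 ok
  [7] z  {2,3,4,5}  => 2  5->2 ok
  [8] z  {2,3,4,5}  => 3  2->3 ok
  [9] x  {1}  => 1  3->1 ok
  [10] x  {1}  => 1  1->1 ok
  [11] y  {0}  => 0  1->0 ok
  [12] z  {2,3,4,5}  => 4  0->4 ok
  [13] x  {1}  => 1  4->1 ok
  [14] y  {0}  => 0  1->0 ok
  [15] z  {2,3,4,5}  => 5  0->5 ok
  [16] y  {0}  => 0  5->0 ok
  [17] z  {2,3,4,5}  => 5  0->5 ok
  [18] z  {2,3,4,5}  => 2  5->2 ok

0,4,0,4,0,4,5,2,3,1,1,0,4,1,0,5,0,5,2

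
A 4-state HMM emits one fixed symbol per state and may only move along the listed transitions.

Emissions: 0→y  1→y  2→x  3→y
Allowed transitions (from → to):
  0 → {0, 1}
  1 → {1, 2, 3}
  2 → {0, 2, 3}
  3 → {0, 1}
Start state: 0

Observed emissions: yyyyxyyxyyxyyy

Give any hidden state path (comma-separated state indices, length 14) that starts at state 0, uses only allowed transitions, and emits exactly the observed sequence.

  0: obs=y cand={0,1,3} pick 0 [start]
  1: obs=y cand={0,1,3} pick 1 [0->1 ok]
  2: obs=y cand={0,1,3} pick 3 [1->3 ok]
  3: obs=y cand={0,1,3} pick 1 [3->1 ok]
  4: obs=x cand={2} pick 2 [1->2 ok]
  5: obs=y cand={0,1,3} pick 3 [2->3 ok]
  6: obs=y cand={0,1,3} pick 1 [3->1 ok]
  7: obs=x cand={2} pick 2 [1->2 ok]
  8: obs=y cand={0,1,3} pick 0 [2->0 ok]
  9: obs=y cand={0,1,3} pick 1 [0->1 ok]
  10: obs=x cand={2} pick 2 [1->2 ok]
  11: obs=y cand={0,1,3} pick 0 [2->0 ok]
  12: obs=y cand={0,1,3} pick 0 [0->0 ok]
  13: obs=y cand={0,1,3} pick 1 [0->1 ok]

0,1,3,1,2,3,1,2,0,1,2,0,0,1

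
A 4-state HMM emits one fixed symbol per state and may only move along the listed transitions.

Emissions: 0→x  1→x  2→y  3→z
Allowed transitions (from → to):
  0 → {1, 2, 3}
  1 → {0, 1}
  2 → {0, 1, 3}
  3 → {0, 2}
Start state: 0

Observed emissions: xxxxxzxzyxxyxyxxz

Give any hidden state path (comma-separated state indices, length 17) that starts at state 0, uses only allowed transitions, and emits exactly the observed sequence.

  t0 'x' -> {0,1}, take 0 (start)
  t1 'x' -> {0,1}, take 1 (0->1 ok)
  t2 'x' -> {0,1}, take 1 (1->1 ok)
  t3 'x' -> {0,1}, take 1 (1->1 ok)
  t4 'x' -> {0,1}, take 0 (1->0 ok)
  t5 'z' -> {3}, take 3 (0->3 ok)
  t6 'x' -> {0,1}, take 0 (3->0 ok)
  t7 'z' -> {3}, take 3 (0->3 ok)
  t8 'y' -> {2}, take 2 (3->2 ok)
  t9 'x' -> {0,1}, take 1 (2->1 ok)
  t10 'x' -> {0,1}, take 0 (1->0 ok)
  t11 'y' -> {2}, take 2 (0->2 ok)
  t12 'x' -> {0,1}, take 0 (2->0 ok)
  t13 'y' -> {2}, take 2 (0->2 ok)
  t14 'x' -> {0,1}, take 1 (2->1 ok)
  t15 'x' -> {0,1}, take 0 (1->0 ok)
  t16 'z' -> {3}, take 3 (0->3 ok)

0,1,1,1,0,3,0,3,2,1,0,2,0,2,1,0,3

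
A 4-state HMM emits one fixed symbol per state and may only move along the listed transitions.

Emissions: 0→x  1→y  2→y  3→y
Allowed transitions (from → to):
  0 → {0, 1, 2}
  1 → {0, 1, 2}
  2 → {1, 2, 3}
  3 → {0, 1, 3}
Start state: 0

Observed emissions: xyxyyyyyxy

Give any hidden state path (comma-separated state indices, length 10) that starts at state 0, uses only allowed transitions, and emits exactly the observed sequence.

  pos 0: x in {0}, choose 0; start
  pos 1: y in {1,2,3}, choose 1; 0->1 ok
  pos 2: x in {0}, choose 0; 1->0 ok
  pos 3: y in {1,2,3}, choose 2; 0->2 ok
  pos 4: y in {1,2,3}, choose 3; 2->3 ok
  pos 5: y in {1,2,3}, choose 1; 3->1 ok
  pos 6: y in {1,2,3}, choose 2; 1->2 ok
  pos 7: y in {1,2,3}, choose 3; 2->3 ok
  pos 8: x in {0}, choose 0; 3->0 ok
  pos 9: y in {1,2,3}, choose 1; 0->1 ok

0,1,0,2,3,1,2,3,0,1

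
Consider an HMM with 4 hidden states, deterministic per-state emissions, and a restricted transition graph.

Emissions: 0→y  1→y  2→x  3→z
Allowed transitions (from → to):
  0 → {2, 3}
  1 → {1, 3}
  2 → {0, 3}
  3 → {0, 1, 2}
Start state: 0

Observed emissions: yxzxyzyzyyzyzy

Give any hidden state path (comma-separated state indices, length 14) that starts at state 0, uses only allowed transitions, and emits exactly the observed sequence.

0,2,3,2,0,3,1,3,1,1,3,1,3,0

  0: obs=y cand={0,1} pick 0 [start]
  1: obs=x cand={2} pick 2 [0->2 ok]
  2: obs=z cand={3} pick 3 [2->3 ok]
  3: obs=x cand={2} pick 2 [3->2 ok]
  4: obs=y cand={0,1} pick 0 [2->0 ok]
  5: obs=z cand={3} pick 3 [0->3 ok]
  6: obs=y cand={0,1} pick 1 [3->1 ok]
  7: obs=z cand={3} pick 3 [1->3 ok]
  8: obs=y cand={0,1} pick 1 [3->1 ok]
  9: obs=y cand={0,1} pick 1 [1->1 ok]
  10: obs=z cand={3} pick 3 [1->3 ok]
  11: obs=y cand={0,1} pick 1 [3->1 ok]
  12: obs=z cand={3} pick 3 [1->3 ok]
  13: obs=y cand={0,1} pick 0 [3->0 ok]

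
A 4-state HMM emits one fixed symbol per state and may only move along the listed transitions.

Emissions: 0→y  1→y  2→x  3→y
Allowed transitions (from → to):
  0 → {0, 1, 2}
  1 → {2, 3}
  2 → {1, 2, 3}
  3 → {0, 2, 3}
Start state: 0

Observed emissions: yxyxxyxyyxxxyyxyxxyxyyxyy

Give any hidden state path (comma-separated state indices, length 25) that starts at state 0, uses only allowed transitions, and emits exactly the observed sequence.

  pos 0: y in {0,1,3}, choose 0; start
  pos 1: x in {2}, choose 2; 0->2 ok
  pos 2: y in {0,1,3}, choose 1; 2->1 ok
  pos 3: x in {2}, choose 2; 1->2 ok
  pos 4: x in {2}, choose 2; 2->2 ok
  pos 5: y in {0,1,3}, choose 3; 2->3 ok
  pos 6: x in {2}, choose 2; 3->2 ok
  pos 7: y in {0,1,3}, choose 3; 2->3 ok
  pos 8: y in {0,1,3}, choose 3; 3->3 ok
  pos 9: x in {2}, choose 2; 3->2 ok
  pos 10: x in {2}, choose 2; 2->2 ok
  pos 11: x in {2}, choose 2; 2->2 ok
  pos 12: y in {0,1,3}, choose 1; 2->1 ok
  pos 13: y in {0,1,3}, choose 3; 1->3 ok
  pos 14: x in {2}, choose 2; 3->2 ok
  pos 15: y in {0,1,3}, choose 1; 2->1 ok
  pos 16: x in {2}, choose 2; 1->2 ok
  pos 17: x in {2}, choose 2; 2->2 ok
  pos 18: y in {0,1,3}, choose 1; 2->1 ok
  pos 19: x in {2}, choose 2; 1->2 ok
  pos 20: y in {0,1,3}, choose 1; 2->1 ok
  pos 21: y in {0,1,3}, choose 3; 1->3 ok
  pos 22: x in {2}, choose 2; 3->2 ok
  pos 23: y in {0,1,3}, choose 1; 2->1 ok
  pos 24: y in {0,1,3}, choose 3; 1->3 ok

0,2,1,2,2,3,2,3,3,2,2,2,1,3,2,1,2,2,1,2,1,3,2,1,3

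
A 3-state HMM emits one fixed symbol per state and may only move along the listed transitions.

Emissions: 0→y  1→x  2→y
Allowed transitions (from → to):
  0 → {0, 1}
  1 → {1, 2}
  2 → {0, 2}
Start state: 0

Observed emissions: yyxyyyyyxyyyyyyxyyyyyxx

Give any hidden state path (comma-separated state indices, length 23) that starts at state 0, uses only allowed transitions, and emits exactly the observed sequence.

  [0] y  {0,2}  => 0  start
  [1] y  {0,2}  => 0  0->0 ok
  [2] x  {1}  => 1  0->1 ok
  [3] y  {0,2}  => 2  1->2 ok
  [4] y  {0,2}  => 2  2->2 ok
  [5] y  {0,2}  => 2  2->2 ok
  [6] y  {0,2}  => 0  2->0 ok
  [7] y  {0,2}  => 0  0->0 ok
  [8] x  {1}  => 1  0->1 ok
  [9] y  {0,2}  => 2  1->2 ok
  [10] y  {0,2}  => 2  2->2 ok
  [11] y  {0,2}  => 2  2->2 ok
  [12] y  {0,2}  => 2  2->2 ok
  [13] y  {0,2}  => 0  2->0 ok
  [14] y  {0,2}  => 0  0->0 ok
  [15] x  {1}  => 1  0->1 ok
  [16] y  {0,2}  => 2  1->2 ok
  [17] y  {0,2}  => 2  2->2 ok
  [18] y  {0,2}  => 2  2->2 ok
  [19] y  {0,2}  => 0  2->0 ok
  [20] y  {0,2}  => 0  0->0 ok
  [21] x  {1}  => 1  0->1 ok
  [22] x  {1}  => 1  1->1 ok

0,0,1,2,2,2,0,0,1,2,2,2,2,0,0,1,2,2,2,0,0,1,1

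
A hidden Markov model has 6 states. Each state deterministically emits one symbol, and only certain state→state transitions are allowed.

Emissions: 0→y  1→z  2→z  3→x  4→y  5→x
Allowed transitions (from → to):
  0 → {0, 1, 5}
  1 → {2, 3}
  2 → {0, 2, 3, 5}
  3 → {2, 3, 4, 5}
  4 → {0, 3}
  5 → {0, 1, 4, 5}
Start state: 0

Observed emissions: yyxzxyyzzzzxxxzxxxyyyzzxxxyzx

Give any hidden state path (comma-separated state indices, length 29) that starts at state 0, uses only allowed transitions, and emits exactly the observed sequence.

  t0 'y' -> {0,4}, take 0 (start)
  t1 'y' -> {0,4}, take 0 (0->0 ok)
  t2 'x' -> {3,5}, take 5 (0->5 ok)
  t3 'z' -> {1,2}, take 1 (5->1 ok)
  t4 'x' -> {3,5}, take 3 (1->3 ok)
  t5 'y' -> {0,4}, take 4 (3->4 ok)
  t6 'y' -> {0,4}, take 0 (4->0 ok)
  t7 'z' -> {1,2}, take 1 (0->1 ok)
  t8 'z' -> {1,2}, take 2 (1->2 ok)
  t9 'z' -> {1,2}, take 2 (2->2 ok)
  t10 'z' -> {1,2}, take 2 (2->2 ok)
  t11 'x' -> {3,5}, take 3 (2->3 ok)
  t12 'x' -> {3,5}, take 3 (3->3 ok)
  t13 'x' -> {3,5}, take 3 (3->3 ok)
  t14 'z' -> {1,2}, take 2 (3->2 ok)
  t15 'x' -> {3,5}, take 3 (2->3 ok)
  t16 'x' -> {3,5}, take 5 (3->5 ok)
  t17 'x' -> {3,5}, take 5 (5->5 ok)
  t18 'y' -> {0,4}, take 0 (5->0 ok)
  t19 'y' -> {0,4}, take 0 (0->0 ok)
  t20 'y' -> {0,4}, take 0 (0->0 ok)
  t21 'z' -> {1,2}, take 1 (0->1 ok)
  t22 'z' -> {1,2}, take 2 (1->2 ok)
  t23 'x' -> {3,5}, take 3 (2->3 ok)
  t24 'x' -> {3,5}, take 5 (3->5 ok)
  t25 'x' -> {3,5}, take 5 (5->5 ok)
  t26 'y' -> {0,4}, take 0 (5->0 ok)
  t27 'z' -> {1,2}, take 1 (0->1 ok)
  t28 'x' -> {3,5}, take 3 (1->3 ok)

0,0,5,1,3,4,0,1,2,2,2,3,3,3,2,3,5,5,0,0,0,1,2,3,5,5,0,1,3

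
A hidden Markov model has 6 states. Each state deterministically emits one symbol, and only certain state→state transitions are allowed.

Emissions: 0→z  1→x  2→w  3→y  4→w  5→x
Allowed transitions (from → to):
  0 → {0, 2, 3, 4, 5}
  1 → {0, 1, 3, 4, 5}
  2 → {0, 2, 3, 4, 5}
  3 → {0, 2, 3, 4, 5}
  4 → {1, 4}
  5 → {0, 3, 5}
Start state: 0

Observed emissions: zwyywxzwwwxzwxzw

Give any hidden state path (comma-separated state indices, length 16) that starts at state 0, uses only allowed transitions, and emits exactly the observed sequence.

0,2,3,3,4,1,0,4,4,4,1,0,4,1,0,2

  pos 0: z in {0}, choose 0; start
  pos 1: w in {2,4}, choose 2; 0->2 ok
  pos 2: y in {3}, choose 3; 2->3 ok
  pos 3: y in {3}, choose 3; 3->3 ok
  pos 4: w in {2,4}, choose 4; 3->4 ok
  pos 5: x in {1,5}, choose 1; 4->1 ok
  pos 6: z in {0}, choose 0; 1->0 ok
  pos 7: w in {2,4}, choose 4; 0->4 ok
  pos 8: w in {2,4}, choose 4; 4->4 ok
  pos 9: w in {2,4}, choose 4; 4->4 ok
  pos 10: x in {1,5}, choose 1; 4->1 ok
  pos 11: z in {0}, choose 0; 1->0 ok
  pos 12: w in {2,4}, choose 4; 0->4 ok
  pos 13: x in {1,5}, choose 1; 4->1 ok
  pos 14: z in {0}, choose 0; 1->0 ok
  pos 15: w in {2,4}, choose 2; 0->2 ok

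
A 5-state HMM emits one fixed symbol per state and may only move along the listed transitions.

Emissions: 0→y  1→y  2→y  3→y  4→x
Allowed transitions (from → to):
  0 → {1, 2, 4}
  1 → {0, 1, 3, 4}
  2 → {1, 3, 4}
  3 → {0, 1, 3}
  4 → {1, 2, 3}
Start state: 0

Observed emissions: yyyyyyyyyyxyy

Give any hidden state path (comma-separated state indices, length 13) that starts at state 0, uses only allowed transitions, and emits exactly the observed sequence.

0,2,3,3,0,2,3,1,0,2,4,1,0

  [0] y  {0,1,2,3}  => 0  start
  [1] y  {0,1,2,3}  => 2  0->2 ok
  [2] y  {0,1,2,3}  => 3  2->3 ok
  [3] y  {0,1,2,3}  => 3  3->3 ok
  [4] y  {0,1,2,3}  => 0  3->0 ok
  [5] y  {0,1,2,3}  => 2  0->2 ok
  [6] y  {0,1,2,3}  => 3  2->3 ok
  [7] y  {0,1,2,3}  => 1  3->1 ok
  [8] y  {0,1,2,3}  => 0  1->0 ok
  [9] y  {0,1,2,3}  => 2  0->2 ok
  [10] x  {4}  => 4  2->4 ok
  [11] y  {0,1,2,3}  => 1  4->1 ok
  [12] y  {0,1,2,3}  => 0  1->0 ok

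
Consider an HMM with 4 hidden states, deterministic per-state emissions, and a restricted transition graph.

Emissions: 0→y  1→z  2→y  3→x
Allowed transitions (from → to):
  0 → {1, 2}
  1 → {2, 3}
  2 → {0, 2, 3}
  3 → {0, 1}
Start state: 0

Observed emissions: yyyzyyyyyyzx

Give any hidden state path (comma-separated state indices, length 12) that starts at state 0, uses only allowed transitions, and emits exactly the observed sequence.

  0: obs=y cand={0,2} pick 0 [start]
  1: obs=y cand={0,2} pick 2 [0->2 ok]
  2: obs=y cand={0,2} pick 0 [2->0 ok]
  3: obs=z cand={1} pick 1 [0->1 ok]
  4: obs=y cand={0,2} pick 2 [1->2 ok]
  5: obs=y cand={0,2} pick 2 [2->2 ok]
  6: obs=y cand={0,2} pick 0 [2->0 ok]
  7: obs=y cand={0,2} pick 2 [0->2 ok]
  8: obs=y cand={0,2} pick 2 [2->2 ok]
  9: obs=y cand={0,2} pick 0 [2->0 ok]
  10: obs=z cand={1} pick 1 [0->1 ok]
  11: obs=x cand={3} pick 3 [1->3 ok]

0,2,0,1,2,2,0,2,2,0,1,3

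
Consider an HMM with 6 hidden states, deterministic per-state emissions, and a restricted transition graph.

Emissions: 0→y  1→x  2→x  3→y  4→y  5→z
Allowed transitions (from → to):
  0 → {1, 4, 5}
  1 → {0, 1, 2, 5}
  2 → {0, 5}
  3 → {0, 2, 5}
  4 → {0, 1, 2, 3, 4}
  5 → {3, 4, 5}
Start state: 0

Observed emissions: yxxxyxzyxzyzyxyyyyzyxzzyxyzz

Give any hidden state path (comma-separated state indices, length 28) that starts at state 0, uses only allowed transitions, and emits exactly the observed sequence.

  t0 'y' -> {0,3,4}, take 0 (start)
  t1 'x' -> {1,2}, take 1 (0->1 ok)
  t2 'x' -> {1,2}, take 1 (1->1 ok)
  t3 'x' -> {1,2}, take 2 (1->2 ok)
  t4 'y' -> {0,3,4}, take 0 (2->0 ok)
  t5 'x' -> {1,2}, take 1 (0->1 ok)
  t6 'z' -> {5}, take 5 (1->5 ok)
  t7 'y' -> {0,3,4}, take 3 (5->3 ok)
  t8 'x' -> {1,2}, take 2 (3->2 ok)
  t9 'z' -> {5}, take 5 (2->5 ok)
  t10 'y' -> {0,3,4}, take 3 (5->3 ok)
  t11 'z' -> {5}, take 5 (3->5 ok)
  t12 'y' -> {0,3,4}, take 3 (5->3 ok)
  t13 'x' -> {1,2}, take 2 (3->2 ok)
  t14 'y' -> {0,3,4}, take 0 (2->0 ok)
  t15 'y' -> {0,3,4}, take 4 (0->4 ok)
  t16 'y' -> {0,3,4}, take 4 (4->4 ok)
  t17 'y' -> {0,3,4}, take 0 (4->0 ok)
  t18 'z' -> {5}, take 5 (0->5 ok)
  t19 'y' -> {0,3,4}, take 3 (5->3 ok)
  t20 'x' -> {1,2}, take 2 (3->2 ok)
  t21 'z' -> {5}, take 5 (2->5 ok)
  t22 'z' -> {5}, take 5 (5->5 ok)
  t23 'y' -> {0,3,4}, take 4 (5->4 ok)
  t24 'x' -> {1,2}, take 1 (4->1 ok)
  t25 'y' -> {0,3,4}, take 0 (1->0 ok)
  t26 'z' -> {5}, take 5 (0->5 ok)
  t27 'z' -> {5}, take 5 (5->5 ok)

0,1,1,2,0,1,5,3,2,5,3,5,3,2,0,4,4,0,5,3,2,5,5,4,1,0,5,5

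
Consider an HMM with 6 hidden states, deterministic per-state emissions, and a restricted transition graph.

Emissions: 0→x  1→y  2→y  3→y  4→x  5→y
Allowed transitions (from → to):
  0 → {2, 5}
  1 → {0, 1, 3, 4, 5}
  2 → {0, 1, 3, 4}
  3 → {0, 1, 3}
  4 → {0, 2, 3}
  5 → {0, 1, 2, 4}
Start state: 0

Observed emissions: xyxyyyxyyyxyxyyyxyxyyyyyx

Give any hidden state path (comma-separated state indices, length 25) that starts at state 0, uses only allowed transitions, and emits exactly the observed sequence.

  pos 0: x in {0,4}, choose 0; start
  pos 1: y in {1,2,3,5}, choose 2; 0->2 ok
  pos 2: x in {0,4}, choose 4; 2->4 ok
  pos 3: y in {1,2,3,5}, choose 2; 4->2 ok
  pos 4: y in {1,2,3,5}, choose 3; 2->3 ok
  pos 5: y in {1,2,3,5}, choose 1; 3->1 ok
  pos 6: x in {0,4}, choose 4; 1->4 ok
  pos 7: y in {1,2,3,5}, choose 3; 4->3 ok
  pos 8: y in {1,2,3,5}, choose 3; 3->3 ok
  pos 9: y in {1,2,3,5}, choose 1; 3->1 ok
  pos 10: x in {0,4}, choose 0; 1->0 ok
  pos 11: y in {1,2,3,5}, choose 2; 0->2 ok
  pos 12: x in {0,4}, choose 0; 2->0 ok
  pos 13: y in {1,2,3,5}, choose 2; 0->2 ok
  pos 14: y in {1,2,3,5}, choose 3; 2->3 ok
  pos 15: y in {1,2,3,5}, choose 3; 3->3 ok
  pos 16: x in {0,4}, choose 0; 3->0 ok
  pos 17: y in {1,2,3,5}, choose 5; 0->5 ok
  pos 18: x in {0,4}, choose 4; 5->4 ok
  pos 19: y in {1,2,3,5}, choose 3; 4->3 ok
  pos 20: y in {1,2,3,5}, choose 1; 3->1 ok
  pos 21: y in {1,2,3,5}, choose 1; 1->1 ok
  pos 22: y in {1,2,3,5}, choose 1; 1->1 ok
  pos 23: y in {1,2,3,5}, choose 5; 1->5 ok
  pos 24: x in {0,4}, choose 4; 5->4 ok

0,2,4,2,3,1,4,3,3,1,0,2,0,2,3,3,0,5,4,3,1,1,1,5,4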